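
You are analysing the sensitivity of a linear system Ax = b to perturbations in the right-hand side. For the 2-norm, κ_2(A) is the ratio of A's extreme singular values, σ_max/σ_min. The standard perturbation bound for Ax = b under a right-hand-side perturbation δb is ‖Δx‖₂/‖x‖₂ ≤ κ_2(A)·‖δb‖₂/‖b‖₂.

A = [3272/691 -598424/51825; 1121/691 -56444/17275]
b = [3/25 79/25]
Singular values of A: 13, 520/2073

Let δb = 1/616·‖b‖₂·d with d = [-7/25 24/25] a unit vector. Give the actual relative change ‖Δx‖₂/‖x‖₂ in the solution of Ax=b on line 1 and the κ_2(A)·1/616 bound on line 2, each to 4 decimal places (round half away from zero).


0.0017
0.0841

largest singular value 13, smallest 520/2073
κ_2(A) = 13 / (520/2073) = 51.8250
worst-case relative error ≤ 51.8250 × 1/616 = 0.0841
solve Ax = b  →  x = [11.0692 4.5288]
‖b‖₂ = 3.1623 and ‖x‖₂ = 11.9599
re-solving with b+δb shifts x by Δx of norm 0.0205
realised ‖Δx‖/‖x‖ = 0.0017
tightness: 0.0017 against a bound of 0.0841 (unrounded ratio ≈ 0.0203)


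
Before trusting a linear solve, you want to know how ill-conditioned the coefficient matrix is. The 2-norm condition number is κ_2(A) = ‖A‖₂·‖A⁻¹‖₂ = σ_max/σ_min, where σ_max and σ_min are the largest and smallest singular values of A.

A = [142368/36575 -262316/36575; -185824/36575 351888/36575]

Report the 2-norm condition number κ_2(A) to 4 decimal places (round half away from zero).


AᵀA = [2191968256/53509225 -164375424/2140369; -164375424/2140369 7705393936/53509225]; tr = 9897362192/53509225, det = 1368408064/1337730625
solving λ² − 9897362192/53509225·λ + 1368408064/1337730625 = 0 gives λ = 4624/25, 295936/53509225
κ = σ_max/σ_min = (68/5)/(544/7315) = 182.8750

182.8750


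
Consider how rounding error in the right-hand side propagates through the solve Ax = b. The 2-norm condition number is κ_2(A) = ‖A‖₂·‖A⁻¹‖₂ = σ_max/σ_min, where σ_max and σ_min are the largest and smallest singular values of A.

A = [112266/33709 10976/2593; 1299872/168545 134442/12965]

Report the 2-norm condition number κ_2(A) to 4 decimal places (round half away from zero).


form AᵀA = [11862476836/168091225 15812552448/168091225; 15812552448/168091225 21086465764/168091225] with trace 1317957704/6723649 and determinant 24010000/6723649
λ_max, λ_min = (1317957704/6723649 ± √1736366770282991616/45207455875201)/2 = 196, 122500/6723649
so κ_2 = √(196 / (122500/6723649)) = 103.7200

103.7200


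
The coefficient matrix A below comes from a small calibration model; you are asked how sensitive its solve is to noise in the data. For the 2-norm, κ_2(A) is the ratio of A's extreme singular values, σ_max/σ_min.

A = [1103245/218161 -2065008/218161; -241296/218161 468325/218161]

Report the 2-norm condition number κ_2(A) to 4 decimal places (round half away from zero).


313.0000

form AᵀA = [758699161/28313041 -1422495360/28313041; -1422495360/28313041 2667213769/28313041] with trace 11854370/97969 and determinant 14641/97969
λ_max, λ_min = (11854370/97969 ± √140520350640384/9597924961)/2 = 121, 121/97969
κ = σ_max/σ_min = 11/(11/313) = 313.0000


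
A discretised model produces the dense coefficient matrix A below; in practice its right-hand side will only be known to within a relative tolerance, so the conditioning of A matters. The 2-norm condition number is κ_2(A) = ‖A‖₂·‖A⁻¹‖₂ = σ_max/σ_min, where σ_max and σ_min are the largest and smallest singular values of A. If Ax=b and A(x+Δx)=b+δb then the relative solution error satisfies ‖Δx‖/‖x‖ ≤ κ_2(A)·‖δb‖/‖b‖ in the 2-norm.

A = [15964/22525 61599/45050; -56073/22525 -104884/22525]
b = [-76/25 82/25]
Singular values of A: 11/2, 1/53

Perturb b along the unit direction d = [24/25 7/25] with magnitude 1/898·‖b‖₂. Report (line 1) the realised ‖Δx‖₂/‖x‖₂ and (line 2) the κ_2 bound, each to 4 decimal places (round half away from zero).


σ_max = 11/2, σ_min = 1/53
κ = σ_max/σ_min = (11/2)/(1/53) = 291.5000
perturbation bound = 291.5000·1/898 = 0.3246
solve Ax = b  →  x = [93.1872 -50.5241]
‖b‖₂ = 4.4721 and ‖x‖₂ = 106.0025
δb = ε·‖b‖·d = [0.0048 0.0014]; solving A·Δx = δb gives ‖Δx‖ = 0.2639
realised ‖Δx‖/‖x‖ = 0.0025
so the bound overstates the realised error by a factor of ≈ 130.3658 (computed from the unrounded values)

0.0025
0.3246


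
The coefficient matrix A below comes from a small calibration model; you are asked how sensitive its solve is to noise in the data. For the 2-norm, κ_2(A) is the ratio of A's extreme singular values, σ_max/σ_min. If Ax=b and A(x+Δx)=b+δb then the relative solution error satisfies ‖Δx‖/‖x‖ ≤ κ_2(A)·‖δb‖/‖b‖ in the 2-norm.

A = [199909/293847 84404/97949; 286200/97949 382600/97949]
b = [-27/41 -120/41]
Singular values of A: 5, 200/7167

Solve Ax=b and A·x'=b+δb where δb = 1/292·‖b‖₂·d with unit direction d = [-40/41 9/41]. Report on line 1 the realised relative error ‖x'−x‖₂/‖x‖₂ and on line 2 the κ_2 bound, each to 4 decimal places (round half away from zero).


0.6136
0.6136

from the listed singular values, σ₁ = 5, σ_n = 200/7167
κ = σ_max/σ_min = 5/(200/7167) = 179.1750
κ_2(A)·‖δb‖/‖b‖ = 0.6136
solve Ax = b  →  x = [-0.3600 -0.4800]
2-norm of b is 3.0000; of x, 0.6000
re-solving with b+δb shifts x by Δx of norm 0.3682
dividing the unrounded norms, ‖Δx‖/‖x‖ = 0.6136
realised/bound = 1 exactly: the bound is attained for this b and d


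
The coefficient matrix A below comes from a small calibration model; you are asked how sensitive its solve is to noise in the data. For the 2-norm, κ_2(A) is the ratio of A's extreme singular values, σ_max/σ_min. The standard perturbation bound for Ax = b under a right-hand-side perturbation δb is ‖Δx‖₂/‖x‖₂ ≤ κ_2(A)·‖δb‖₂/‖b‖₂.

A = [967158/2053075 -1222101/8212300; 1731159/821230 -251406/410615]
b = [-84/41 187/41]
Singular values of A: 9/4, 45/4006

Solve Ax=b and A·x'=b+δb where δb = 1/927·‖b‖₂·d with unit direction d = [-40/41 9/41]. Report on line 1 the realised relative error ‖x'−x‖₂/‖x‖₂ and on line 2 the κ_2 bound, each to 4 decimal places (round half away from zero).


0.0018
0.2161

σ_max = 9/4, σ_min = 45/4006
κ_2(A) = (9/4) / (45/4006) = 200.3000
κ_2(A)·‖δb‖/‖b‖ = 0.2161
solve Ax = b  →  x = [76.4853 255.8862]
2-norm of b is 5.0000; of x, 267.0726
δb = ε·‖b‖·d = [-0.0053 0.0012]; solving A·Δx = δb gives ‖Δx‖ = 0.4802
relative error = 0.0018
tightness: 0.0018 against a bound of 0.2161 (unrounded ratio ≈ 0.0083)


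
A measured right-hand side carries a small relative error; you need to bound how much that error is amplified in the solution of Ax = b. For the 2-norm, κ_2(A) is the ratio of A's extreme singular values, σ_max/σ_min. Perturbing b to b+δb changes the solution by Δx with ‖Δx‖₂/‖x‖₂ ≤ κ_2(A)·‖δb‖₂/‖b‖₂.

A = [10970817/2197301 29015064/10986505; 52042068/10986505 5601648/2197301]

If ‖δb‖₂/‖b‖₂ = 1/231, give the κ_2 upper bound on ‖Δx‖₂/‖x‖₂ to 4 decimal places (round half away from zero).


1.2059

form AᵀA = [6798272869089/143523534025 725137102872/28704706805; 725137102872/28704706805 1933811470656/143523534025] with trace 6042964941/99324245 and determinant 592240896/12415530625
char-poly roots: 1521/25 and 389376/496621225
σ_max=√(1521/25)=(39/5), σ_min=√(389376/496621225)=(624/22285) → κ = 278.5625
perturbation bound = 278.5625·1/231 = 1.2059


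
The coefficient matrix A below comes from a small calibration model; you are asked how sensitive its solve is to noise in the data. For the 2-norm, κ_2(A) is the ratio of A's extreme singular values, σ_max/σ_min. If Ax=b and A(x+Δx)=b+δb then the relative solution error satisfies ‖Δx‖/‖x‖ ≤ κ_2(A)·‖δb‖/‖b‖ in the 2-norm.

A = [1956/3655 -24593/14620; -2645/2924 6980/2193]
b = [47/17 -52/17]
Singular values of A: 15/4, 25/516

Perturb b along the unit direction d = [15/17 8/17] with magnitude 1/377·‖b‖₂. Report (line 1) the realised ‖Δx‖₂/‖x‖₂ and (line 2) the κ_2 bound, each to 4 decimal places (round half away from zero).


largest singular value 15/4, smallest 25/516
κ = σ_max/σ_min = (15/4)/(25/516) = 77.4000
perturbation bound = 77.4000·1/377 = 0.2053
solve Ax = b  →  x = [20.1131 4.7552]
2-norm of b is 4.1231; of x, 20.6675
Δx = A⁻¹·δb where δb = 1/377·4.1231·d; ‖Δx‖ = 0.2257
relative error = 0.0109
tightness: 0.0109 against a bound of 0.2053 (unrounded ratio ≈ 0.0532)

0.0109
0.2053


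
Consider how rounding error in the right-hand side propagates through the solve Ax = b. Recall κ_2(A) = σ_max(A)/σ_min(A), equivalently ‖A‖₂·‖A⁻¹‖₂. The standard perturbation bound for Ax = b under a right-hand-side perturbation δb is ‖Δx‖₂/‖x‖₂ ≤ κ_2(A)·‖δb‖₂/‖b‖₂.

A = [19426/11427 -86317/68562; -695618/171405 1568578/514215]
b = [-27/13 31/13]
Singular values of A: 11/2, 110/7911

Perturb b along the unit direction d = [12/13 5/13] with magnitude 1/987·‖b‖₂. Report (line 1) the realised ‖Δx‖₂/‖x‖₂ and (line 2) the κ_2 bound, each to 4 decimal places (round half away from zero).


0.0032
0.4008

largest singular value 11/2, smallest 110/7911
κ_2(A) = (11/2) / (110/7911) = 395.5500
bound on ‖Δx‖/‖x‖: κ·ε = 395.5500·1/987 = 0.4008
solve Ax = b  →  x = [-43.5873 -57.2073]
‖b‖₂ = 3.1623 and ‖x‖₂ = 71.9203
Δx = A⁻¹·δb where δb = 1/987·3.1623·d; ‖Δx‖ = 0.2304
dividing the unrounded norms, ‖Δx‖/‖x‖ = 0.0032
tightness: 0.0032 against a bound of 0.4008 (unrounded ratio ≈ 0.0080)


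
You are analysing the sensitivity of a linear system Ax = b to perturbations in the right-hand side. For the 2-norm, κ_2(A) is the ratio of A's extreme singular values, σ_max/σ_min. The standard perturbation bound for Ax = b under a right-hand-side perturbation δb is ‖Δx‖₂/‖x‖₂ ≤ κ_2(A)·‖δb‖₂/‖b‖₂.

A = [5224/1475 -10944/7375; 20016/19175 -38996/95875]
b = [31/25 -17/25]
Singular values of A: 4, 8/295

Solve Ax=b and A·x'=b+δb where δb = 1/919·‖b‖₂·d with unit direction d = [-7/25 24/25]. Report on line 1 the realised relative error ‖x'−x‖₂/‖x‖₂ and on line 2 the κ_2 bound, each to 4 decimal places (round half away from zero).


σ_max = 4, σ_min = 8/295
κ_2(A) = 4 / (8/295) = 147.5000
perturbation bound = 147.5000·1/919 = 0.1605
solve Ax = b  →  x = [-13.9519 -34.1346]
‖b‖₂ = 1.4142 and ‖x‖₂ = 36.8758
Δx = A⁻¹·δb where δb = 1/919·1.4142·d; ‖Δx‖ = 0.0567
realised ‖Δx‖/‖x‖ = 0.0015
realised/bound (from unrounded values) ≈ 0.0096

0.0015
0.1605


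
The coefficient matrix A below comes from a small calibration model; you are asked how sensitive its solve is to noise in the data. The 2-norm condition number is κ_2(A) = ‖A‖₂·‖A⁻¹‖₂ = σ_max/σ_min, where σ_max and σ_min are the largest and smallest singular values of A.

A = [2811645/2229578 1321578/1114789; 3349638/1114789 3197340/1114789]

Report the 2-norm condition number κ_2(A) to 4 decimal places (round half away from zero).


M = AᵀA = [312341103729/29414308036 74365891425/7353577009; 74365891425/7353577009 70825748436/7353577009]. tr(M)=708256953/34975396, det(M)=26244/8743849
λ_max, λ_min = (708256953/34975396 ± √501613225164162225/1223278325356816)/2 = 81/4, 1296/8743849
κ = σ_max/σ_min = (9/2)/(36/2957) = 369.6250

369.6250


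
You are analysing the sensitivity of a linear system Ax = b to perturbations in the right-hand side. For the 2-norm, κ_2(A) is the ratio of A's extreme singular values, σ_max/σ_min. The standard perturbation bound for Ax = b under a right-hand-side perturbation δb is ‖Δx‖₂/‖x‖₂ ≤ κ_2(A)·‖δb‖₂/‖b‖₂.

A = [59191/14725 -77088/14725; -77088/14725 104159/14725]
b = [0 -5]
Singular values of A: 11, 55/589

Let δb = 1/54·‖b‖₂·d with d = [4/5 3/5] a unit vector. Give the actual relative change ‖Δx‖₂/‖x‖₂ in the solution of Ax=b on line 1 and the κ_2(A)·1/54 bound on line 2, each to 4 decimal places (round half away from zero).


0.0309
2.1815

largest singular value 11, smallest 55/589
κ = σ_max/σ_min = 11/(55/589) = 117.8000
κ_2(A)·‖δb‖/‖b‖ = 2.1815
solve Ax = b  →  x = [-25.4836 -19.5673]
‖b‖ = 5.0000, ‖x‖ = 32.1293
Δx = A⁻¹·δb where δb = 1/54·5.0000·d; ‖Δx‖ = 0.9916
realised ‖Δx‖/‖x‖ = 0.0309
so the bound overstates the realised error by a factor of ≈ 70.6845 (computed from the unrounded values)


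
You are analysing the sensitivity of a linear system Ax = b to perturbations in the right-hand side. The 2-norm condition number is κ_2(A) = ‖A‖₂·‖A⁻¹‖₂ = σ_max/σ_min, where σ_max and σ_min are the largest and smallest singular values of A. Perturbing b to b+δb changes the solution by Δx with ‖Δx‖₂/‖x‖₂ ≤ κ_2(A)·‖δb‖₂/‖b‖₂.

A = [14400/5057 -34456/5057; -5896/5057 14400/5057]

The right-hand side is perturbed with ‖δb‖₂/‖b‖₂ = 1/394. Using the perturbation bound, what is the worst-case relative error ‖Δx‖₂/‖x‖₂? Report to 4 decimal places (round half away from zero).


AᵀA = [18624832/1967173 -44697600/1967173; -44697600/1967173 107275072/1967173]; tr = 9684608/151321, det = 4096/151321
eigenvalues of AᵀA: λ = (tr ± √(tr²−4·det))/2 = 64, 64/151321
so κ_2 = √(64 / (64/151321)) = 389.0000
bound on ‖Δx‖/‖x‖: κ·ε = 389.0000·1/394 = 0.9873

0.9873


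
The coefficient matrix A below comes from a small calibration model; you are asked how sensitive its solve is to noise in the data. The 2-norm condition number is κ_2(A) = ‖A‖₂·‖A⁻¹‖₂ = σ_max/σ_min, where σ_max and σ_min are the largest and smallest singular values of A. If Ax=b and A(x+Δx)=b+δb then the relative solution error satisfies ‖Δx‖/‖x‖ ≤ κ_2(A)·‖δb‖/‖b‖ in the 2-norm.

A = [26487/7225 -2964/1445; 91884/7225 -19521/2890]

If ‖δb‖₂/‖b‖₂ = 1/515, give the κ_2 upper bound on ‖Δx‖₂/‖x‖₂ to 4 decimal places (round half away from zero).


form AᵀA = [14630769/83521 -7802730/83521; -7802730/83521 16648425/334084] with trace 260109/1156 and determinant 2025/1156
λ_max, λ_min = (260109/1156 ± √67647328281/1336336)/2 = 225, 9/1156
κ_2(A) = √(λ_max/λ_min) = √(225 / (9/1156)) = 170.0000
worst-case relative error ≤ 170.0000 × 1/515 = 0.3301

0.3301


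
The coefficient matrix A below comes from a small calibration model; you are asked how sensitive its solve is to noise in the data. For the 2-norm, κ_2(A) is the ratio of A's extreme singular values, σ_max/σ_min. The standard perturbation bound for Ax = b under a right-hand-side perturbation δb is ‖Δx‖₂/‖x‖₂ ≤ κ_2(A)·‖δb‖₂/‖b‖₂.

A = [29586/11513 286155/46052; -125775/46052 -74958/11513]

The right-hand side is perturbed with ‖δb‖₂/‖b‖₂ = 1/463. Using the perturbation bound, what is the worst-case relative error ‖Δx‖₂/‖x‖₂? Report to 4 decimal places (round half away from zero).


0.8575

form AᵀA = [35463321/2521744 5319270/157609; 5319270/157609 204261489/2521744] with trace 119862405/1260872 and determinant 2313441/40347904
eigenvalues of AᵀA: λ = (tr ± √(tr²−4·det))/2 = 1521/16, 1521/2521744
κ = σ_max/σ_min = (39/4)/(39/1588) = 397.0000
κ_2(A)·‖δb‖/‖b‖ = 0.8575


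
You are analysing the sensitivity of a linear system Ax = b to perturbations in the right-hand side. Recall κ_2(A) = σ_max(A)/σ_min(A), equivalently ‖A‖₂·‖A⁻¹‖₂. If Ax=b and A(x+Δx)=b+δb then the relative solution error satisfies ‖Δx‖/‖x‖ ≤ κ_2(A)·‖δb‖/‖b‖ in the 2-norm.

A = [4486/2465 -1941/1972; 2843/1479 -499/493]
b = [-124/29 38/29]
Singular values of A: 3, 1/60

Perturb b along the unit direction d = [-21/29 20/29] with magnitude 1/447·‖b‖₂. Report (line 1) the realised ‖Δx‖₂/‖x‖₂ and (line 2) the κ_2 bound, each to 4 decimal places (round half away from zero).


largest singular value 3, smallest 1/60
κ = σ_max/σ_min = 3/(1/60) = 180.0000
κ_2(A)·‖δb‖/‖b‖ = 0.4027
solve Ax = b  →  x = [112.3529 212.0784]
2-norm of b is 4.4721; of x, 240.0009
with δb = [-0.0072 0.0069], A·Δx = δb → ‖Δx‖ = 0.6003
dividing the unrounded norms, ‖Δx‖/‖x‖ = 0.0025
so the bound overstates the realised error by a factor of ≈ 160.9975 (computed from the unrounded values)

0.0025
0.4027


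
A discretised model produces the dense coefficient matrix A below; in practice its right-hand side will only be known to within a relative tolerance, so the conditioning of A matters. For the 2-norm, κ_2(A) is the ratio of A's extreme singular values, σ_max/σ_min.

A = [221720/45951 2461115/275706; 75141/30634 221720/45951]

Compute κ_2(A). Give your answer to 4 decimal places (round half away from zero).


M = AᵀA = [856244161/29224836 1203496160/21918627; 1203496160/21918627 27082485625/263023524]. tr(M)=60188033/455058, det(M)=6996025/3640464
eigenvalues of AᵀA: λ = (tr ± √(tr²−4·det))/2 = 529/4, 13225/910116
so κ_2 = √((529/4) / (13225/910116)) = 95.4000

95.4000


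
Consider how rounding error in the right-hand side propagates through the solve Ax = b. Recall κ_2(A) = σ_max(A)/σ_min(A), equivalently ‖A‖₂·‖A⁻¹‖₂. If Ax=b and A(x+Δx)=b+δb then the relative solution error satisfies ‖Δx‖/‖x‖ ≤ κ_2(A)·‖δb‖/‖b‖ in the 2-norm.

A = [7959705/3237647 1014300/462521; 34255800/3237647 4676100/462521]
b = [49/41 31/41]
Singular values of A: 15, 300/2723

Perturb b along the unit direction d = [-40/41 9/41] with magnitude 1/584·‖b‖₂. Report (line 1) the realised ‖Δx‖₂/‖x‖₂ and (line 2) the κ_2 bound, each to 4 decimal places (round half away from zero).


0.0024
0.2331

σ_max = 15, σ_min = 300/2723
κ_2(A) = 15 / (300/2723) = 136.1500
perturbation bound = 136.1500·1/584 = 0.2331
solve Ax = b  →  x = [6.3080 -6.5268]
‖b‖ = 1.4142, ‖x‖ = 9.0769
re-solving with b+δb shifts x by Δx of norm 0.0220
relative error = 0.0024
so the bound overstates the realised error by a factor of ≈ 96.2752 (computed from the unrounded values)


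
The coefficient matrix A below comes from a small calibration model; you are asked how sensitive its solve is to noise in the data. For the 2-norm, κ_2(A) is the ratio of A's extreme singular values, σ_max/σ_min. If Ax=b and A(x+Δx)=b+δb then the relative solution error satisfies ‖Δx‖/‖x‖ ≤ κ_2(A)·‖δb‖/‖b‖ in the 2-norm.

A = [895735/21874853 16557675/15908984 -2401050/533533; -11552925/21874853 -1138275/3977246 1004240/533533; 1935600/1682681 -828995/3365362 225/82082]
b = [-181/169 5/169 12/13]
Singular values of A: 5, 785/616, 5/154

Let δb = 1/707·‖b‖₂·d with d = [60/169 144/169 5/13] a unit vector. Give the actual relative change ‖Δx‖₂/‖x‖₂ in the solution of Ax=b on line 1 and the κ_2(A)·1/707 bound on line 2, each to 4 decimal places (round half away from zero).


largest singular value 5, smallest 5/154
condition number: 5 ÷ (5/154) = 154.0000
bound on ‖Δx‖/‖x‖: κ·ε = 154.0000·1/707 = 0.2178
solve Ax = b  →  x = [0.7559 -0.2151 0.1951]
‖b‖₂ = 1.4142 and ‖x‖₂ = 0.8098
with δb = [0.0007 0.0017 0.0008], A·Δx = δb → ‖Δx‖ = 0.0616
relative error = 0.0761
realised/bound (from unrounded values) ≈ 0.3493

0.0761
0.2178


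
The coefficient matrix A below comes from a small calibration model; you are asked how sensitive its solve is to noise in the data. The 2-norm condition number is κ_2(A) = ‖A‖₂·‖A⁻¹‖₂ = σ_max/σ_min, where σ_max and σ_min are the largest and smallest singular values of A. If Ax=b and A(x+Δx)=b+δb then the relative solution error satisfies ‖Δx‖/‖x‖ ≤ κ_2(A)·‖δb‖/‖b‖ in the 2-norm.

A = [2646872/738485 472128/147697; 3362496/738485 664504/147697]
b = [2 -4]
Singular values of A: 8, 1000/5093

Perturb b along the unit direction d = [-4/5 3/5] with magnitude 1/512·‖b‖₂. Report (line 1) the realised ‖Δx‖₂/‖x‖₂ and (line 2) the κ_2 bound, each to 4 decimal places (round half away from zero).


0.0022
0.0796

from the listed singular values, σ₁ = 8, σ_n = 1000/5093
κ_2(A) = 8 / (1000/5093) = 40.7440
κ_2(A)·‖δb‖/‖b‖ = 0.0796
solve Ax = b  →  x = [13.8686 -14.9246]
2-norm of b is 4.4721; of x, 20.3735
Δx = A⁻¹·δb where δb = 1/512·4.4721·d; ‖Δx‖ = 0.0445
relative error = 0.0022
tightness: 0.0022 against a bound of 0.0796 (unrounded ratio ≈ 0.0274)


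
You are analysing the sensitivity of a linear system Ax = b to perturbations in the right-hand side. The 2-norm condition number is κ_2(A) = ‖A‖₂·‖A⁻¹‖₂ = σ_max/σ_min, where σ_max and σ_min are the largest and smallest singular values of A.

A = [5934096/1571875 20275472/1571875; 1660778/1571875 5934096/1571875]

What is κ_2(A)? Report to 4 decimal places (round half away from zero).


314.3750

AᵀA = [60754686244/3953265625 208274901408/3953265625; 208274901408/3953265625 714093216256/3953265625]; tr = 1239756644/6325225, det = 2458624/6325225
char-poly roots: 196 and 12544/6325225
σ_max=√196=14, σ_min=√(12544/6325225)=(112/2515) → κ = 314.3750


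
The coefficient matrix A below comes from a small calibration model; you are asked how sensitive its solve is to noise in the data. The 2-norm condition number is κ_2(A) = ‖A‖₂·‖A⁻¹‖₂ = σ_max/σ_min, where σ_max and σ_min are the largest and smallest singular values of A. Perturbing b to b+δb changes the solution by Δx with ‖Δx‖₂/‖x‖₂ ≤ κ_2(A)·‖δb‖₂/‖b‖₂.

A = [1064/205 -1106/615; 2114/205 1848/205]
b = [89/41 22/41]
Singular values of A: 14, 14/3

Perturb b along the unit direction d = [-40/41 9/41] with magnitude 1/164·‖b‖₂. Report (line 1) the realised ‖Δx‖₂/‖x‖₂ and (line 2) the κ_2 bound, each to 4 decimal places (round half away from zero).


0.0067
0.0183

largest singular value 14, smallest 14/3
κ_2(A) = 14 / (14/3) = 3.0000
worst-case relative error ≤ 3.0000 × 1/164 = 0.0183
solve Ax = b  →  x = [0.3143 -0.3000]
‖b‖₂ = 2.2361 and ‖x‖₂ = 0.4345
re-solving with b+δb shifts x by Δx of norm 0.0029
relative error = 0.0067
tightness: 0.0067 against a bound of 0.0183 (unrounded ratio ≈ 0.3676)


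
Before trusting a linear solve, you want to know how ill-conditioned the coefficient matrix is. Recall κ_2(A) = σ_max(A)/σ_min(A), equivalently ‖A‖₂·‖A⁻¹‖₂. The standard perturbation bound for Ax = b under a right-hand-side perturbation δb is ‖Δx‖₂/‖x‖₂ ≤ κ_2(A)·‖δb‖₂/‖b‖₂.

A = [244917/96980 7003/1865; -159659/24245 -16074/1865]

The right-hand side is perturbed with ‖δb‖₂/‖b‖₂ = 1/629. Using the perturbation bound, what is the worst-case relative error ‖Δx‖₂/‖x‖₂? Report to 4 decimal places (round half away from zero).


M = AᵀA = [553657133/11130320 184316751/2782580; 184316751/2782580 61483097/695645]. tr(M)=307477337/2226064, det(M)=4879681/556516
λ_max, λ_min = (307477337/2226064 ± √94368513053322225/4955360932096)/2 = 2209/16, 8836/139129
κ_2(A) = √(λ_max/λ_min) = √((2209/16) / (8836/139129)) = 46.6250
κ_2(A)·‖δb‖/‖b‖ = 0.0741

0.0741


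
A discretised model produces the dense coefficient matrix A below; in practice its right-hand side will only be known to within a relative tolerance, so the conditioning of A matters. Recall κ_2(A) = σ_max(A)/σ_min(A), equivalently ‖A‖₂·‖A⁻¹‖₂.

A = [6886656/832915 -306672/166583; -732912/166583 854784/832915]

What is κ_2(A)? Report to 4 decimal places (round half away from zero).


239.0000

AᵀA = [210571041024/2400510025 -1895104512/96020401; -1895104512/96020401 10663835904/2400510025]; tr = 131609088/1428025, det = 5308416/35700625
λ_max, λ_min = (131609088/1428025 ± √692789566242816/81570216025)/2 = 2304/25, 2304/1428025
σ_max=√(2304/25)=(48/5), σ_min=√(2304/1428025)=(48/1195) → κ = 239.0000


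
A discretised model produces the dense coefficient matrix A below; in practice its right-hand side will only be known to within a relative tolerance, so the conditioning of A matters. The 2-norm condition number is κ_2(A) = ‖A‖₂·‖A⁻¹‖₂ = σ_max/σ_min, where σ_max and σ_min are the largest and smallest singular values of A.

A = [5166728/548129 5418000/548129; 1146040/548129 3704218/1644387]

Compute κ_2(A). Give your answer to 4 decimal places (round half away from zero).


form AᵀA = [16661800064/178730161 52483747120/536190483; 52483747120/536190483 165326440804/1608571449] with trace 374890180/1912689 and determinant 614656/1912689
eigenvalues of AᵀA: λ = (tr ± √(tr²−4·det))/2 = 196, 3136/1912689
κ_2(A) = √(λ_max/λ_min) = √(196 / (3136/1912689)) = 345.7500

345.7500


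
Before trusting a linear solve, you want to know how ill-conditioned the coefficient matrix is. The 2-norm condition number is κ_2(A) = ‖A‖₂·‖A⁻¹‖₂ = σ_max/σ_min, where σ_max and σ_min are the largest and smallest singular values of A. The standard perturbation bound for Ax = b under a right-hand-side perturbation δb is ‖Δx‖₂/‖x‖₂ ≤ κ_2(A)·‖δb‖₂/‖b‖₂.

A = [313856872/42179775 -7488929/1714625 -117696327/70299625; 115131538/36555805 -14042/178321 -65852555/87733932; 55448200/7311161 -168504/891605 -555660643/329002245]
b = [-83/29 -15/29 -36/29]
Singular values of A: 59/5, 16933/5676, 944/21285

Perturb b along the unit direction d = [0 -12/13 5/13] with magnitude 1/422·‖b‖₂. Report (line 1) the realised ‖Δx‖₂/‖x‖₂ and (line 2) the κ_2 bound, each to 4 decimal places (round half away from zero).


largest singular value 59/5, smallest 944/21285
condition number: (59/5) ÷ (944/21285) = 266.0625
worst-case relative error ≤ 266.0625 × 1/422 = 0.6305
solve Ax = b  →  x = [-0.1465 0.3930 0.0330]
2-norm of b is 3.1623; of x, 0.4207
δb = ε·‖b‖·d = [0.0000 -0.0069 0.0029]; solving A·Δx = δb gives ‖Δx‖ = 0.1690
realised ‖Δx‖/‖x‖ = 0.4016
tightness: 0.4016 against a bound of 0.6305 (unrounded ratio ≈ 0.6370)

0.4016
0.6305


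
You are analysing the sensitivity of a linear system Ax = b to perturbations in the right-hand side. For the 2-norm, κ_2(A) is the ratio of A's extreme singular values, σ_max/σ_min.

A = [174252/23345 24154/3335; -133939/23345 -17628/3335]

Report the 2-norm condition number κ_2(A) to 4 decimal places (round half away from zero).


AᵀA = [1932136609/21799561 262798380/3114223; 262798380/3114223 35766484/444889]; tr = 4381325/25921, det = 114244/25921
solving λ² − 4381325/25921·λ + 114244/25921 = 0 gives λ = 169, 676/25921
κ = σ_max/σ_min = 13/(26/161) = 80.5000

80.5000


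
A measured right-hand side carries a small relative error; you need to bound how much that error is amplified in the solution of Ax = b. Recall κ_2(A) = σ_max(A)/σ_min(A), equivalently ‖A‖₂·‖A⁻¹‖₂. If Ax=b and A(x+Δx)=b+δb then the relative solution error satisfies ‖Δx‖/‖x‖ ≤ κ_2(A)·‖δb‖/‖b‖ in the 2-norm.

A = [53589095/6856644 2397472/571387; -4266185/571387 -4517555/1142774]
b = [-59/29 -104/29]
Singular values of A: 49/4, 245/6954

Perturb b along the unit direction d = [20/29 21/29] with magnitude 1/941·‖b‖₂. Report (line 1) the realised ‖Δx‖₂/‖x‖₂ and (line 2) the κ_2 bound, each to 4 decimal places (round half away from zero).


largest singular value 49/4, smallest 245/6954
condition number: (49/4) ÷ (245/6954) = 347.7000
worst-case relative error ≤ 347.7000 × 1/941 = 0.3695
solve Ax = b  →  x = [53.5001 -100.1393]
‖b‖ = 4.1231, ‖x‖ = 113.5347
with δb = [0.0030 0.0032], A·Δx = δb → ‖Δx‖ = 0.1244
realised ‖Δx‖/‖x‖ = 0.0011
realised/bound (from unrounded values) ≈ 0.0030

0.0011
0.3695


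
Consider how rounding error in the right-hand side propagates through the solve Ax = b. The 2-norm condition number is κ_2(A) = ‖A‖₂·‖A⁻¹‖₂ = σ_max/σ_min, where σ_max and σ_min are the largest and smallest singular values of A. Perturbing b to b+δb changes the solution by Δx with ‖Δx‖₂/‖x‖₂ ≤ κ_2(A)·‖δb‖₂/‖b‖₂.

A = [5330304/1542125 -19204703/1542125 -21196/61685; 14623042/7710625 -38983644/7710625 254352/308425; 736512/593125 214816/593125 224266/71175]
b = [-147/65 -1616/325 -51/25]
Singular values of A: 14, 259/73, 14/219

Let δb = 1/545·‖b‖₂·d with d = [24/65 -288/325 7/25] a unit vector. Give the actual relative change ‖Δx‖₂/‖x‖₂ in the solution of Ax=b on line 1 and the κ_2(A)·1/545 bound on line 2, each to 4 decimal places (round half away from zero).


largest singular value 14, smallest 14/219
κ_2(A) = 14 / (14/219) = 219.0000
bound on ‖Δx‖/‖x‖: κ·ε = 219.0000·1/545 = 0.4018
solve Ax = b  →  x = [-41.9781 -11.9460 17.2689]
2-norm of b is 5.8310; of x, 46.9371
δb = ε·‖b‖·d = [0.0040 -0.0095 0.0030]; solving A·Δx = δb gives ‖Δx‖ = 0.1674
dividing the unrounded norms, ‖Δx‖/‖x‖ = 0.0036
realised/bound (from unrounded values) ≈ 0.0089

0.0036
0.4018


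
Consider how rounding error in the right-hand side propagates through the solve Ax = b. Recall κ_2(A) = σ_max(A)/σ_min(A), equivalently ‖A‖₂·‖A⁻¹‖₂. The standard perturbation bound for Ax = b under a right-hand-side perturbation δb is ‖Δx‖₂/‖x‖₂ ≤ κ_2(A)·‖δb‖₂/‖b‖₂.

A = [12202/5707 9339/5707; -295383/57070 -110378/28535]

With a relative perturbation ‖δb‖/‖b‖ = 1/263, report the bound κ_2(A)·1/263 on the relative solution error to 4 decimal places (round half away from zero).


AᵀA = [604378681/19272100 113318073/4818025; 113318073/4818025 84992461/4818025]; tr = 37773941/770884, det = 30625/770884
λ_max, λ_min = (37773941/770884 ± √1426776185381481/594262141456)/2 = 49, 625/770884
κ = σ_max/σ_min = 7/(25/878) = 245.8400
κ_2(A)·‖δb‖/‖b‖ = 0.9348

0.9348


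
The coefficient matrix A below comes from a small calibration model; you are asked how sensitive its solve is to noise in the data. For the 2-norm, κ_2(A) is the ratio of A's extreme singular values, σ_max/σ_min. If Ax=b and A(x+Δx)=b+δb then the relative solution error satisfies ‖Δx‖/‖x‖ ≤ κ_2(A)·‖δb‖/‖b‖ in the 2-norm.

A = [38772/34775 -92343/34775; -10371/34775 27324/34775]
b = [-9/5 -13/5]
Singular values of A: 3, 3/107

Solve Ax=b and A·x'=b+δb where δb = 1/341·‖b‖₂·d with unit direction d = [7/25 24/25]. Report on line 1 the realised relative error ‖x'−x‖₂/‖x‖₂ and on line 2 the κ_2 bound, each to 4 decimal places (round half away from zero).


σ_max = 3, σ_min = 3/107
condition number: 3 ÷ (3/107) = 107.0000
κ_2(A)·‖δb‖/‖b‖ = 0.3138
solve Ax = b  →  x = [-98.8974 -40.8462]
‖b‖₂ = 3.1623 and ‖x‖₂ = 107.0005
re-solving with b+δb shifts x by Δx of norm 0.3308
realised ‖Δx‖/‖x‖ = 0.0031
tightness: 0.0031 against a bound of 0.3138 (unrounded ratio ≈ 0.0099)

0.0031
0.3138


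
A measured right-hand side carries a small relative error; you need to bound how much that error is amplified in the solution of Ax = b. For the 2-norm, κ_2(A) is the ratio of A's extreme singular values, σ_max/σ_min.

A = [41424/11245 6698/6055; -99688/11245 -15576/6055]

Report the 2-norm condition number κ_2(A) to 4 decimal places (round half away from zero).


M = AᵀA = [13791296/149645 28156896/1047515; 28156896/1047515 57494996/7332605]. tr(M)=146653700/1466521, det(M)=160000/1466521
λ_max, λ_min = (146653700/1466521 ± √21506369150250000/2150683843441)/2 = 100, 1600/1466521
so κ_2 = √(100 / (1600/1466521)) = 302.7500

302.7500


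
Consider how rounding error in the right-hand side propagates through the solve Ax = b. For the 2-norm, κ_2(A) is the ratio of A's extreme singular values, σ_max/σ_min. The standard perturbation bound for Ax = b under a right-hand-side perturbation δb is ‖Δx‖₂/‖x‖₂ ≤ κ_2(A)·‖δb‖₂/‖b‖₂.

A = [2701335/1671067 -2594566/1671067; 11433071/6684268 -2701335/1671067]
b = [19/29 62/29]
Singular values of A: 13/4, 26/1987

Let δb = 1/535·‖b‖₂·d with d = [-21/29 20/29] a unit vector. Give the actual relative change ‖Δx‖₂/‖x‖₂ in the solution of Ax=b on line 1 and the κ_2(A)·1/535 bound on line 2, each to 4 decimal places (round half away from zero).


0.0042
0.4643

largest singular value 13/4, smallest 26/1987
κ = σ_max/σ_min = (13/4)/(26/1987) = 248.3750
worst-case relative error ≤ 248.3750 × 1/535 = 0.4643
solve Ax = b  →  x = [53.1512 54.9164]
‖b‖ = 2.2361, ‖x‖ = 76.4256
with δb = [-0.0030 0.0029], A·Δx = δb → ‖Δx‖ = 0.3194
relative error = 0.0042
so the bound overstates the realised error by a factor of ≈ 111.0803 (computed from the unrounded values)


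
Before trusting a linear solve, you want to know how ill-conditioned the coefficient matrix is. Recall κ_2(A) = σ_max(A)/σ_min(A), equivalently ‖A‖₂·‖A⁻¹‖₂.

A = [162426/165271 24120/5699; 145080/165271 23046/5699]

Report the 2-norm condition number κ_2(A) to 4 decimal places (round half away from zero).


139.0000

AᵀA = [56397636/32478601 250387200/32478601; 250387200/32478601 1112892516/32478601]; tr = 695592/19321, det = 1296/19321
solving λ² − 695592/19321·λ + 1296/19321 = 0 gives λ = 36, 36/19321
so κ_2 = √(36 / (36/19321)) = 139.0000


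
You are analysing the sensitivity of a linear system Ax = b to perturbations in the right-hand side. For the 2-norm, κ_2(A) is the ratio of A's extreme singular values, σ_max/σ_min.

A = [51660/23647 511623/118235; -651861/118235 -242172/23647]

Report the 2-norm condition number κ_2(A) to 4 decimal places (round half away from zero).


AᵀA = [2909122209/82719025 1090490688/16543805; 1090490688/16543805 10224497241/82719025]; tr = 1817802/11449, det = 15752961/7155625
λ_max, λ_min = (1817802/11449 ± √2064531146900544/81924750625)/2 = 3969/25, 3969/286225
σ_max=√(3969/25)=(63/5), σ_min=√(3969/286225)=(63/535) → κ = 107.0000

107.0000


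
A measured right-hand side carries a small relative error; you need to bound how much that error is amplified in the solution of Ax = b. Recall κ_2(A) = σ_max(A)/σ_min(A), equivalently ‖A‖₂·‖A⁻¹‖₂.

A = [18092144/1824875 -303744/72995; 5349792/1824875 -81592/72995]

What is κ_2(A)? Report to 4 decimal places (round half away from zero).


112.3000

form AᵀA = [569513518336/5328270025 -47455043328/1065654005; -47455043328/1065654005 3956706880/213130801] with trace 3955214144/31528225 and determinant 39337984/31528225
char-poly roots: 3136/25 and 12544/1261129
κ_2(A) = √(λ_max/λ_min) = √((3136/25) / (12544/1261129)) = 112.3000


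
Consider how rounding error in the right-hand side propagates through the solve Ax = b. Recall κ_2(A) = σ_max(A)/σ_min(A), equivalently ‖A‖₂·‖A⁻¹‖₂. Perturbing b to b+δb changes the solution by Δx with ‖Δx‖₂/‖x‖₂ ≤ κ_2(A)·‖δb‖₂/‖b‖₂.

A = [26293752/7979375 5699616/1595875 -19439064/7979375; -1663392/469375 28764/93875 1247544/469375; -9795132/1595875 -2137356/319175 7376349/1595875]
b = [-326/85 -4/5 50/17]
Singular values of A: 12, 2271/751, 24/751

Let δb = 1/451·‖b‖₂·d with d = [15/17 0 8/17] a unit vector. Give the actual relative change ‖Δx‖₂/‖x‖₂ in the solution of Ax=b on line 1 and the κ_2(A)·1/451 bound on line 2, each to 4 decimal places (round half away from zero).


0.0054
0.8326

largest singular value 12, smallest 24/751
κ_2(A) = 12 / (24/751) = 375.5000
bound on ‖Δx‖/‖x‖: κ·ε = 375.5000·1/451 = 0.8326
solve Ax = b  →  x = [-37.4459 -0.7291 -50.1448]
‖b‖ = 4.8990, ‖x‖ = 62.5877
Δx = A⁻¹·δb where δb = 1/451·4.8990·d; ‖Δx‖ = 0.3399
realised ‖Δx‖/‖x‖ = 0.0054
so the bound overstates the realised error by a factor of ≈ 153.3080 (computed from the unrounded values)


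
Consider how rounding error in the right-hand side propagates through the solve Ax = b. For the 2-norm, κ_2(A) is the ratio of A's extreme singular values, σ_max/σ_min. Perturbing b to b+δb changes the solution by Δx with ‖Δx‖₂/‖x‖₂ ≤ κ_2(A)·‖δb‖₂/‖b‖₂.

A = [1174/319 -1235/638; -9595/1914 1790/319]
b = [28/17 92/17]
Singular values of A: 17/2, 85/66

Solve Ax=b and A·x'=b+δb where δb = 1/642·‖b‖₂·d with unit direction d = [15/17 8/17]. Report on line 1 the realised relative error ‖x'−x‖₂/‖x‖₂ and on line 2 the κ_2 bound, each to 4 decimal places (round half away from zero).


σ_max = 17/2, σ_min = 85/66
κ = σ_max/σ_min = (17/2)/(85/66) = 6.6000
worst-case relative error ≤ 6.6000 × 1/642 = 0.0103
solve Ax = b  →  x = [1.8012 2.5736]
‖b‖ = 5.6569, ‖x‖ = 3.1413
δb = ε·‖b‖·d = [0.0078 0.0041]; solving A·Δx = δb gives ‖Δx‖ = 0.0068
dividing the unrounded norms, ‖Δx‖/‖x‖ = 0.0022
realised/bound (from unrounded values) ≈ 0.2119

0.0022
0.0103


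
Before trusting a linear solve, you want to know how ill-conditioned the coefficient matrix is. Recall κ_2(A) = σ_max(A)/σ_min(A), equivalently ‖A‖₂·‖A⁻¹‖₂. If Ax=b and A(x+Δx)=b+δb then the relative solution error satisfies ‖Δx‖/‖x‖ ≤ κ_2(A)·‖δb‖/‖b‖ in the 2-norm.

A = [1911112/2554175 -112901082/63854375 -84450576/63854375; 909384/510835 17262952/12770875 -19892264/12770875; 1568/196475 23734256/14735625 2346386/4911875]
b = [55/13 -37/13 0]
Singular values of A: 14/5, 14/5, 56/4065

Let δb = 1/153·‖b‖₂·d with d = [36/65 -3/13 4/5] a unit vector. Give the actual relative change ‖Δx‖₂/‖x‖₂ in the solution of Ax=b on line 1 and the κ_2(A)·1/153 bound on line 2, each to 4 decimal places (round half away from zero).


0.0111
1.3284

largest singular value 14/5, smallest 56/4065
condition number: (14/5) ÷ (56/4065) = 203.2500
bound on ‖Δx‖/‖x‖: κ·ε = 203.2500·1/153 = 1.3284
solve Ax = b  →  x = [157.4477 -43.4956 144.0256]
2-norm of b is 5.0990; of x, 217.7728
re-solving with b+δb shifts x by Δx of norm 2.4192
dividing the unrounded norms, ‖Δx‖/‖x‖ = 0.0111
realised/bound (from unrounded values) ≈ 0.0084


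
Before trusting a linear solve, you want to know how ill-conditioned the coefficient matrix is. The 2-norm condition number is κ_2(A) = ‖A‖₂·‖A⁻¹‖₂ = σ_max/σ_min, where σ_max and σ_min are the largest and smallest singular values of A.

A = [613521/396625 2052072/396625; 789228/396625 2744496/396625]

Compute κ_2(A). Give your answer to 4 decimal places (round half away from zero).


M = AᵀA = [39971554137/6292455625 137000894184/6292455625; 137000894184/6292455625 469730311488/6292455625]. tr(M)=815522985/10067929, det(M)=1679616/10067929
λ_max, λ_min = (815522985/10067929 ± √665010098044769169/101363194349041)/2 = 81, 20736/10067929
κ = σ_max/σ_min = 9/(144/3173) = 198.3125

198.3125


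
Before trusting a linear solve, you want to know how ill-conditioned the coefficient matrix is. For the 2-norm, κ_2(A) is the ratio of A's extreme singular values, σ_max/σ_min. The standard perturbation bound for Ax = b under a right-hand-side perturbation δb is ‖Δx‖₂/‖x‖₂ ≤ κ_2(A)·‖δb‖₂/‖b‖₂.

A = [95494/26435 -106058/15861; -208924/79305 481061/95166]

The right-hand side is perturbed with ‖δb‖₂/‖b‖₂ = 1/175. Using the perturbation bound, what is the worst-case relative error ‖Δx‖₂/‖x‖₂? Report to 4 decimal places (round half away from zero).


0.7997

AᵀA = [5028846964/251571321 -28280743610/754713963; -28280743610/754713963 636358462825/9056567556]; tr = 2828363161/31337604, det = 3258025/7834401
λ_max, λ_min = (2828363161/31337604 ± √7998004591345558321/982045424460816)/2 = 361/4, 36100/7834401
so κ_2 = √((361/4) / (36100/7834401)) = 139.9500
worst-case relative error ≤ 139.9500 × 1/175 = 0.7997
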